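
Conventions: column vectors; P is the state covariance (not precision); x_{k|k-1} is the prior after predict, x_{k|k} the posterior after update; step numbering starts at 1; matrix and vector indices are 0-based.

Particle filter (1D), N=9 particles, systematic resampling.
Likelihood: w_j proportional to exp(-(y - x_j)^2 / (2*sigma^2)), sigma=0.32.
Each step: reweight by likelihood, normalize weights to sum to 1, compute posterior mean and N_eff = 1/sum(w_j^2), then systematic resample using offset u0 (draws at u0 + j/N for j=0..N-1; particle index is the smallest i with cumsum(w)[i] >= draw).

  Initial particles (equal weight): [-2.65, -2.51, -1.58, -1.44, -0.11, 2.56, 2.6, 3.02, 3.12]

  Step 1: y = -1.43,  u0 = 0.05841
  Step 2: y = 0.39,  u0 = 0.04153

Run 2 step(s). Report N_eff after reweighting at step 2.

N_eff = 5.5885

step 1: w=[0.0004, 0.0018, 0.4716, 0.5261, 0.0001, 0.0000, 0.0000, 0.0000, 0.0000]  mean=-1.5082  Neff=2.0030  idx=[2, 2, 2, 2, 3, 3, 3, 3, 3]
step 2: w=[0.0141, 0.0141, 0.0141, 0.0141, 0.1888, 0.1888, 0.1888, 0.1888, 0.1888]  mean=-1.4479  Neff=5.5885  idx=[2, 4, 5, 5, 6, 6, 7, 8, 8]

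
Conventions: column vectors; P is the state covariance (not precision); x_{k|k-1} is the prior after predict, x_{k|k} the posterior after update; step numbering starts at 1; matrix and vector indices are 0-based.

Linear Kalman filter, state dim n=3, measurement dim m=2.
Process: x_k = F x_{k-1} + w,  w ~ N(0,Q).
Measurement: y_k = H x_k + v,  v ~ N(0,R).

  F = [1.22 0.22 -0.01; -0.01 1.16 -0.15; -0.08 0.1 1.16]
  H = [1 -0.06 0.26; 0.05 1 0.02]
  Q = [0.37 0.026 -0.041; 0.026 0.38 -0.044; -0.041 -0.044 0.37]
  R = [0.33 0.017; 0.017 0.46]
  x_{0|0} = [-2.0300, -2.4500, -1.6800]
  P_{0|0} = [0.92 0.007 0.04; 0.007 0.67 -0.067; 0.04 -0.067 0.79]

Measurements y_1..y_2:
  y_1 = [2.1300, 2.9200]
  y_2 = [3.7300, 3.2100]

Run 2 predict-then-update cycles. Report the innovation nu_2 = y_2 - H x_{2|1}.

step 1: x^-=[-2.9988, -2.5697, -2.0314]  P^-=[1.7749 0.1925 -0.0849; 0.1925 1.3227 -0.1928; -0.0849 -0.1928 1.4225]  S=[2.1446 0.1730; 0.1730 1.7991]  K=[0.8057 0.0779; -0.0304 0.7413; 0.1470 -0.1078]  nu=[5.5028, 5.6803]  x^+=[1.8771, 1.4739, -1.8352]  P^+=[0.3503 0.0382 -0.3107; 0.0382 0.3398 -0.0588; -0.3107 -0.0588 1.3608]
step 2: x^-=[2.6327, 1.9663, -2.1316]  P^-=[0.9363 0.2239 -0.5343; 0.2239 0.8865 -0.3230; -0.5343 -0.3230 2.2501]  S=[1.1269 0.1444; 0.1444 1.3581]  K=[0.6804 0.1192; -0.0072 0.6570; 0.0922 -0.2342]  nu=[1.7695, 1.1547]  x^+=[3.9742, 2.7122, -2.2389]  P^+=[0.3719 0.0587 -0.5457; 0.0587 0.3016 -0.1223; -0.5457 -0.1223 2.1723]

innov = [1.7695, 1.1547]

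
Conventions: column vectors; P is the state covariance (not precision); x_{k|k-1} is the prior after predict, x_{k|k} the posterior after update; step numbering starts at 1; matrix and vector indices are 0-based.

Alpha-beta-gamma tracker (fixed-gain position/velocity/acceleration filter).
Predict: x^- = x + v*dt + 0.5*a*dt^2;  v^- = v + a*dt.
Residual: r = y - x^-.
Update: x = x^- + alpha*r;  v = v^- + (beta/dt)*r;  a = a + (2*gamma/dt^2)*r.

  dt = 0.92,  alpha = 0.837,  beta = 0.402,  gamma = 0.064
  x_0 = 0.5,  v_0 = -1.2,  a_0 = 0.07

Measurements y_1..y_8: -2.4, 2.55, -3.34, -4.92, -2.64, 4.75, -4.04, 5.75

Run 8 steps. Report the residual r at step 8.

resid = 8.1087

step 1: x_pred=-0.5744  r=-1.8256  x^+=-2.1024  v^+=-1.9333  a^+=-0.2061
step 2: x_pred=-3.9683  r=6.5183  x^+=1.4875  v^+=0.7253  a^+=0.7797
step 3: x_pred=2.4847  r=-5.8247  x^+=-2.3906  v^+=-1.1026  a^+=-0.1012
step 4: x_pred=-3.4478  r=-1.4722  x^+=-4.6800  v^+=-1.8390  a^+=-0.3238
step 5: x_pred=-6.5089  r=3.8689  x^+=-3.2706  v^+=-0.4464  a^+=0.2612
step 6: x_pred=-3.5707  r=8.3207  x^+=3.3937  v^+=3.4298  a^+=1.5196
step 7: x_pred=7.1922  r=-11.2322  x^+=-2.2091  v^+=-0.0802  a^+=-0.1791
step 8: x_pred=-2.3587  r=8.1087  x^+=4.4283  v^+=3.2982  a^+=1.0472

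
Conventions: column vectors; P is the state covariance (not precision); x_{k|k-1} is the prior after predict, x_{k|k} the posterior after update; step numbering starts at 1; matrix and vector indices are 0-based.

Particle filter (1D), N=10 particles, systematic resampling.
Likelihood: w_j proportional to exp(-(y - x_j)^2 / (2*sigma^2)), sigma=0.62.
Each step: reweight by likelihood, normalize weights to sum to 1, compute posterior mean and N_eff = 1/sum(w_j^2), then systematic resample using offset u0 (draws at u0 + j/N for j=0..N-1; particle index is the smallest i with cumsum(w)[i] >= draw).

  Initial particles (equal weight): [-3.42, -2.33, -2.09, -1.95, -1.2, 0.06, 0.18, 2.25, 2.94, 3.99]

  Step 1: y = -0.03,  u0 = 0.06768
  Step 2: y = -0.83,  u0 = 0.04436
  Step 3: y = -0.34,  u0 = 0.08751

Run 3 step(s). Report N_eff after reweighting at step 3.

step 1: w=[0.0000, 0.0005, 0.0019, 0.0039, 0.0796, 0.4675, 0.4461, 0.0005, 0.0000, 0.0000]  mean=0.0013  Neff=2.3592  idx=[4, 5, 5, 5, 5, 6, 6, 6, 6, 6]
step 2: w=[0.2331, 0.0994, 0.0994, 0.0994, 0.0994, 0.0739, 0.0739, 0.0739, 0.0739, 0.0739]  mean=-0.1893  Neff=8.2566  idx=[0, 0, 1, 2, 3, 4, 5, 6, 7, 9]
step 3: w=[0.0560, 0.0560, 0.1190, 0.1190, 0.1190, 0.1190, 0.1030, 0.1030, 0.1030, 0.1030]  mean=-0.0316  Neff=9.4920  idx=[1, 2, 3, 4, 5, 5, 6, 7, 8, 9]

N_eff = 9.4920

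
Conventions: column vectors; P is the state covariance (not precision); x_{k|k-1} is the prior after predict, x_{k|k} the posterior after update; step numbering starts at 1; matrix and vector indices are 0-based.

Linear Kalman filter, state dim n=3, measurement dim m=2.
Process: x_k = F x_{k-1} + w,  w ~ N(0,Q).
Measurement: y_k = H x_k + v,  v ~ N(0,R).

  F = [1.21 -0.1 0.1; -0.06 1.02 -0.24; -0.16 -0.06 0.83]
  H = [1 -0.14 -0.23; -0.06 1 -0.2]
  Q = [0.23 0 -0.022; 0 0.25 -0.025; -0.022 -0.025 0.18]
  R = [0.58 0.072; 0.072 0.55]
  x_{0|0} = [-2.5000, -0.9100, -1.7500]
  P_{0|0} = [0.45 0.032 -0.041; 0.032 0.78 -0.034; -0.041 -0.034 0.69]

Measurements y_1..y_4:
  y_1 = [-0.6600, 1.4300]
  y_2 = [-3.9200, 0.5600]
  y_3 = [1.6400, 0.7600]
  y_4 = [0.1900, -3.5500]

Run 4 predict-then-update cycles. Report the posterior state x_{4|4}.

x_post = [-0.2352, -1.5645, 0.5697]

step 1: x^-=[-3.1090, -0.3582, -0.9979]  P^-=[0.8866 -0.0812 -0.0865; -0.0812 1.1144 -0.2398; -0.0865 -0.2398 0.6846]  S=[1.5717 -0.1231; -0.1231 1.7986]  K=[0.5820 -0.0253; -0.0654 0.6445; -0.1508 -0.2169]  nu=[2.1693, 1.4021]  x^+=[-1.8819, 0.4036, -1.6292]  P^+=[0.3494 0.0543 0.0266; 0.0543 0.3502 -0.0141; 0.0266 -0.0141 0.5723]
step 2: x^-=[-2.4804, 0.9156, -1.0753]  P^-=[0.7444 -0.0172 -0.0156; -0.0172 0.6496 -0.1782; -0.0156 -0.1782 0.5798]  S=[1.3683 -0.0153; -0.0153 1.2984]  K=[0.5480 -0.0387; -0.0431 0.5280; -0.0932 -0.2269]  nu=[-1.5587, -0.7195]  x^+=[-3.3067, 0.6029, -0.7668]  P^+=[0.3309 0.0462 0.0410; 0.0462 0.2843 -0.0287; 0.0410 -0.0287 0.5017]
step 3: x^-=[-4.1381, 0.9974, -0.1435]  P^-=[0.7217 -0.0235 -0.0023; -0.0235 0.5855 -0.1717; -0.0023 -0.1717 0.5280]  S=[1.3377 -0.0176; -0.0176 1.2307]  K=[0.5418 -0.0462; -0.0427 0.5042; -0.0775 -0.2263]  nu=[5.8847, -0.5144]  x^+=[-0.9262, 0.4867, -0.4831]  P^+=[0.3256 0.0409 0.0389; 0.0409 0.2694 -0.0362; 0.0389 -0.0362 0.4575]
step 4: x^-=[-1.2177, 0.6680, -0.2820]  P^-=[0.7142 -0.0275 -0.0061; -0.0275 0.5717 -0.1677; -0.0061 -0.1677 0.4986]  S=[1.3314 -0.0206; -0.0206 1.2144]  K=[0.5396 -0.0477; -0.0440 0.4990; -0.0765 -0.2212]  nu=[1.4364, -4.3474]  x^+=[-0.2352, -1.5645, 0.5697]  P^+=[0.3227 0.0387 0.0337; 0.0387 0.2658 -0.0387; 0.0337 -0.0387 0.4321]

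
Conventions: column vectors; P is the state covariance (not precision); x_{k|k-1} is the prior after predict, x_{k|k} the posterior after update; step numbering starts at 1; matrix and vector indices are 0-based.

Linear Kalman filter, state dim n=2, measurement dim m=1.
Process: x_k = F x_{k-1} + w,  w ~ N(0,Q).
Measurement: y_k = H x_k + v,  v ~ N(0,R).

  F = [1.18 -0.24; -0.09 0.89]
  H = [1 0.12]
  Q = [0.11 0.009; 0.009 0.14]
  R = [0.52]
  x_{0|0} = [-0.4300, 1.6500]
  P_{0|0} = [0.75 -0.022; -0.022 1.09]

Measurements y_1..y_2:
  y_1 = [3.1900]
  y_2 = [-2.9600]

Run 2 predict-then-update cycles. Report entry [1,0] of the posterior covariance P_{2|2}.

P_post[1,0] = -0.2402

step 1: x^-=[-0.9034, 1.5072]  P^-=[1.2295 -0.3271; -0.3271 1.0130]  S=[1.6856]  K=[0.7061; -0.1219]  nu=[3.9125]  x^+=[1.8594, 1.0302]  P^+=[0.3890 -0.1819; -0.1819 0.9879]
step 2: x^-=[1.9468, 0.7496]  P^-=[0.8116 -0.4383; -0.4383 0.9548]  S=[1.2402]  K=[0.6120; -0.2611]  nu=[-4.9968]  x^+=[-1.1114, 2.0540]  P^+=[0.3471 -0.2402; -0.2402 0.8703]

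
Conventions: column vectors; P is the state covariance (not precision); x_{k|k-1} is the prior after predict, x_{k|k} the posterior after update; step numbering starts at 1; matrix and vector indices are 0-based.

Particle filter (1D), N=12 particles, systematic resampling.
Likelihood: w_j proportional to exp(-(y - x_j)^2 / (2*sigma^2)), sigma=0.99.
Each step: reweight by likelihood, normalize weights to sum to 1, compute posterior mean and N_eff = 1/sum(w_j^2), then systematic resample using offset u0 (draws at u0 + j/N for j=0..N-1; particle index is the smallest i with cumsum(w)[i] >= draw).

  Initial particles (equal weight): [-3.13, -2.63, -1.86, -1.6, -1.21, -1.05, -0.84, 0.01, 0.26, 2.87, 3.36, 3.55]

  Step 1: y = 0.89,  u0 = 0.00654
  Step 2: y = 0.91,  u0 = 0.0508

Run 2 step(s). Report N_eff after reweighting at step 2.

N_eff = 9.1861

step 1: w=[0.0001, 0.0008, 0.0095, 0.0190, 0.0472, 0.0657, 0.0973, 0.3018, 0.3659, 0.0606, 0.0199, 0.0121]  mean=0.1239  Neff=4.0704  idx=[2, 5, 6, 7, 7, 7, 7, 8, 8, 8, 8, 9]
step 2: w=[0.0031, 0.0221, 0.0329, 0.1037, 0.1037, 0.1037, 0.1037, 0.1263, 0.1263, 0.1263, 0.1263, 0.0221]  mean=0.1423  Neff=9.1861  idx=[2, 3, 4, 5, 6, 6, 7, 8, 8, 9, 10, 10]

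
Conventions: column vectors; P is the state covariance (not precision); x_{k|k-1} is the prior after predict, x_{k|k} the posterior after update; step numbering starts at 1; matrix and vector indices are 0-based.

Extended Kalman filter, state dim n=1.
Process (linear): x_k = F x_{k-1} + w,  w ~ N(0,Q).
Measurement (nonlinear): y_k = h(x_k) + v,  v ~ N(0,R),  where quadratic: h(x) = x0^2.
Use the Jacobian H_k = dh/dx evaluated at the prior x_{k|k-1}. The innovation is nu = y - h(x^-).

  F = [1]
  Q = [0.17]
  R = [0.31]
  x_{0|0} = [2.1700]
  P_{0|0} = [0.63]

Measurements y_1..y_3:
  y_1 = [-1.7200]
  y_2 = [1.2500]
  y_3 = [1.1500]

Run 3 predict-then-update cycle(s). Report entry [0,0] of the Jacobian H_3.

H_jac[0,0] = 2.0023

step 1: x^-=[2.1700]  P^-=[0.8000]  H_jac=[4.3400]  S=[15.3785]  K=[0.2258]  nu=[-6.4289]  x^+=[0.7185]  P^+=[0.0161]
step 2: x^-=[0.7185]  P^-=[0.1861]  H_jac=[1.4371]  S=[0.6944]  K=[0.3852]  nu=[0.7337]  x^+=[1.0012]  P^+=[0.0831]
step 3: x^-=[1.0012]  P^-=[0.2531]  H_jac=[2.0023]  S=[1.3247]  K=[0.3825]  nu=[0.1477]  x^+=[1.0577]  P^+=[0.0592]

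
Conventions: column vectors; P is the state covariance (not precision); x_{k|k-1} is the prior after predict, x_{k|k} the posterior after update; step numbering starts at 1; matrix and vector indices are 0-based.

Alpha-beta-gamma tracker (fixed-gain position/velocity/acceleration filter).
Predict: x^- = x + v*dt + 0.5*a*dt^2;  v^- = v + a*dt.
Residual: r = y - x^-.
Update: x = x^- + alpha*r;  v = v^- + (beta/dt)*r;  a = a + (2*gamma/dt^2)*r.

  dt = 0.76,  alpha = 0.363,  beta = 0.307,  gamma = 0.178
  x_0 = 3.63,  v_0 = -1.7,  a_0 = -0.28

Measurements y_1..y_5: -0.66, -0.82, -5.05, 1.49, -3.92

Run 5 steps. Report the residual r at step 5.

step 1: x_pred=2.2571  r=-2.9171  x^+=1.1982  v^+=-3.0912  a^+=-2.0780
step 2: x_pred=-1.7512  r=0.9312  x^+=-1.4132  v^+=-4.2943  a^+=-1.5040
step 3: x_pred=-5.1112  r=0.0612  x^+=-5.0890  v^+=-5.4126  a^+=-1.4663
step 4: x_pred=-9.6260  r=11.1160  x^+=-5.5909  v^+=-2.0367  a^+=5.3850
step 5: x_pred=-5.5836  r=1.6636  x^+=-4.9797  v^+=2.7279  a^+=6.4103

resid = 1.6636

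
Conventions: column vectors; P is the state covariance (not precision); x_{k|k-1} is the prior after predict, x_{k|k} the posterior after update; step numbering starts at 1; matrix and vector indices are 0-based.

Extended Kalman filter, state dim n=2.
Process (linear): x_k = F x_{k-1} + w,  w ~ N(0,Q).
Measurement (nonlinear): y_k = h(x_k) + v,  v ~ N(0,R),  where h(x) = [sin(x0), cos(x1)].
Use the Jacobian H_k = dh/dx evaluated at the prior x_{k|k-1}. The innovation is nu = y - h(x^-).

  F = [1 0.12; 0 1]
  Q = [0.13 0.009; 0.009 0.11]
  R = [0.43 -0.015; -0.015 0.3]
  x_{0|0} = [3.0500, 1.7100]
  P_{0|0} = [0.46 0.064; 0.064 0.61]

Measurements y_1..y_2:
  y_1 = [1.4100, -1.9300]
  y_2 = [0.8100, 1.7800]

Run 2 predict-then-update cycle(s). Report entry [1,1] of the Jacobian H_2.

step 1: x^-=[3.2552, 1.7100]  P^-=[0.6141 0.1462; 0.1462 0.7200]  H_jac=[-0.9936 0.0000; 0.0000 -0.9903]  S=[1.0363 0.1289; 0.1289 1.0061]  K=[-0.5802 -0.0696; -0.0529 -0.7019]  nu=[1.5234, -1.7912]  x^+=[2.4960, 2.8867]  P^+=[0.2500 0.0123; 0.0123 0.2118]
step 2: x^-=[2.8424, 2.8867]  P^-=[0.3860 0.0467; 0.0467 0.3218]  H_jac=[-0.9556 0.0000; 0.0000 -0.2521]  S=[0.7825 -0.0037; -0.0037 0.3205]  K=[-0.4716 -0.0423; -0.0583 -0.2539]  nu=[0.5153, 2.7477]  x^+=[2.4833, 2.1591]  P^+=[0.2116 0.0222; 0.0222 0.2986]

H_jac[1,1] = -0.2521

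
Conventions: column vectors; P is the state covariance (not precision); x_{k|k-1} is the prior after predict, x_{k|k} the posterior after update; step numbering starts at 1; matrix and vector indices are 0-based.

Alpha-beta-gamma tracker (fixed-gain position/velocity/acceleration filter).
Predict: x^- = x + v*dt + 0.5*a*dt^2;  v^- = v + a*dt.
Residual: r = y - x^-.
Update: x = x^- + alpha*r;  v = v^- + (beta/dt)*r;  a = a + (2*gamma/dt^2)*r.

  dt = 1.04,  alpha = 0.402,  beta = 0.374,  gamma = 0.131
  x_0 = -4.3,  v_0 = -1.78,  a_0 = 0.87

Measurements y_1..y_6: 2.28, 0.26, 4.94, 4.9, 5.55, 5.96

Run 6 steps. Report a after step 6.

a_post = -4.1200

step 1: x_pred=-5.6807  r=7.9607  x^+=-2.4805  v^+=1.9876  a^+=2.7984
step 2: x_pred=1.0999  r=-0.8399  x^+=0.7623  v^+=4.5958  a^+=2.5949
step 3: x_pred=6.9453  r=-2.0053  x^+=6.1391  v^+=6.5734  a^+=2.1091
step 4: x_pred=14.1161  r=-9.2161  x^+=10.4112  v^+=5.4527  a^+=-0.1233
step 5: x_pred=16.0153  r=-10.4653  x^+=11.8082  v^+=1.5609  a^+=-2.6583
step 6: x_pred=11.9940  r=-6.0340  x^+=9.5683  v^+=-3.3737  a^+=-4.1200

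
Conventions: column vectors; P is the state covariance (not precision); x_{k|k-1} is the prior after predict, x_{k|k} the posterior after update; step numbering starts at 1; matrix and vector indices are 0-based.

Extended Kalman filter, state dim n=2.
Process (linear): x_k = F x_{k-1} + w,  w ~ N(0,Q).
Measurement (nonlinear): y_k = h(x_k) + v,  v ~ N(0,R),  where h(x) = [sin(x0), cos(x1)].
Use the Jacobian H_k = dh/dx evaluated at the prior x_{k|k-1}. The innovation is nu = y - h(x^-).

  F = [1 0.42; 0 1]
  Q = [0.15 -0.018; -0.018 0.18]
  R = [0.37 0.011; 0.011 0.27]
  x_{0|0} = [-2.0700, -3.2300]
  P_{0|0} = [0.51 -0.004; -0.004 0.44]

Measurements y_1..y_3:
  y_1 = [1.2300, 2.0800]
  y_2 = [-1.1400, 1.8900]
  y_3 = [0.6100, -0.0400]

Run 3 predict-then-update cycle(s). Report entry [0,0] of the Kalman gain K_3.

step 1: x^-=[-3.4266, -3.2300]  P^-=[0.7343 0.1628; 0.1628 0.6200]  H_jac=[-0.9597 0.0000; 0.0000 -0.0883]  S=[1.0462 0.0248; 0.0248 0.2748]  K=[-0.6737 0.0085; -0.1449 -0.1861]  nu=[0.9488, 3.0761]  x^+=[-4.0398, -3.9400]  P^+=[0.2597 0.0580; 0.0580 0.5872]
step 2: x^-=[-5.6946, -3.9400]  P^-=[0.5620 0.2866; 0.2866 0.7672]  H_jac=[0.8317 0.0000; 0.0000 -0.7162]  S=[0.7587 -0.1597; -0.1597 0.6636]  K=[0.5803 -0.1697; 0.1473 -0.7926]  nu=[-1.6952, 2.5879]  x^+=[-7.1174, -6.2409]  P^+=[0.2559 0.0551; 0.0551 0.2965]
step 3: x^-=[-9.7386, -6.2409]  P^-=[0.5045 0.1616; 0.1616 0.4765]  H_jac=[-0.9512 0.0000; 0.0000 -0.0423]  S=[0.8264 0.0175; 0.0175 0.2709]  K=[-0.5809 0.0123; -0.1847 -0.0625]  nu=[0.3013, -1.0391]  x^+=[-9.9264, -6.2317]  P^+=[0.2258 0.0726; 0.0726 0.4469]

K[0,0] = -0.5809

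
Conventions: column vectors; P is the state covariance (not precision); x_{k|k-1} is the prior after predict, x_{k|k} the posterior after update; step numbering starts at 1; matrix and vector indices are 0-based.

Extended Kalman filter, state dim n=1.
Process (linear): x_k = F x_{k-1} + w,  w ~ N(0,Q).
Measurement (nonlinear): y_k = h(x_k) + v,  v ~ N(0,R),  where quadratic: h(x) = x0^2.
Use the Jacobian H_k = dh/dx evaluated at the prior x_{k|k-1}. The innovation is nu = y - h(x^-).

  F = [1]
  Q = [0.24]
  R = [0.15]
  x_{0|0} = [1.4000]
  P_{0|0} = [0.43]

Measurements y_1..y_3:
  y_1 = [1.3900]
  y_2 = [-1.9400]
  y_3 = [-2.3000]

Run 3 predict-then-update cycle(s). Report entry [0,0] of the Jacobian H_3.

step 1: x^-=[1.4000]  P^-=[0.6700]  H_jac=[2.8000]  S=[5.4028]  K=[0.3472]  nu=[-0.5700]  x^+=[1.2021]  P^+=[0.0186]
step 2: x^-=[1.2021]  P^-=[0.2586]  H_jac=[2.4042]  S=[1.6447]  K=[0.3780]  nu=[-3.3850]  x^+=[-0.0775]  P^+=[0.0236]
step 3: x^-=[-0.0775]  P^-=[0.2636]  H_jac=[-0.1550]  S=[0.1563]  K=[-0.2613]  nu=[-2.3060]  x^+=[0.5251]  P^+=[0.2529]

H_jac[0,0] = -0.1550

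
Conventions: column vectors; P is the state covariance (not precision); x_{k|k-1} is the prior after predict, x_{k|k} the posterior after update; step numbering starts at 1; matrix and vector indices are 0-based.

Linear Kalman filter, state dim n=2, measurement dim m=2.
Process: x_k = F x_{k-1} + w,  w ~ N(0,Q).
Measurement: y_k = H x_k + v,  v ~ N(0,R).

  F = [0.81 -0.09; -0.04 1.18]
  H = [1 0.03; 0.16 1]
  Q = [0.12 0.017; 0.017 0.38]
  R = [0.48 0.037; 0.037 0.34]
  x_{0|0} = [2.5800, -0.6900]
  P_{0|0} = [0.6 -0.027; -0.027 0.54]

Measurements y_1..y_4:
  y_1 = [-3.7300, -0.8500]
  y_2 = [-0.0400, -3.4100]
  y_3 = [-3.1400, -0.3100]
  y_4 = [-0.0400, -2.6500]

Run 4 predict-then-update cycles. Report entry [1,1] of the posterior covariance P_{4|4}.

P_post[1,1] = 0.2301

step 1: x^-=[2.1519, -0.9174]  P^-=[0.5220 -0.0857; -0.0857 1.1354]  S=[0.9979 0.0685; 0.0685 1.4613]  K=[0.5223 -0.0260; -0.1048 0.7725]  nu=[-5.8544, -0.2769]  x^+=[-0.8987, -0.5181]  P^+=[0.2506 -0.0296; -0.0296 0.2635]
step 2: x^-=[-0.6813, -0.5754]  P^-=[0.2909 -0.0475; -0.0475 0.7501]  S=[0.7687 0.0583; 0.0583 1.0823]  K=[0.3782 -0.0213; -0.0849 0.6906]  nu=[0.6585, -2.7256]  x^+=[-0.3743, -2.5136]  P^+=[0.1814 -0.0223; -0.0223 0.2352]
step 3: x^-=[-0.0769, -2.9510]  P^-=[0.2442 -0.0352; -0.0352 0.7099]  S=[0.7227 0.0620; 0.0620 1.0449]  K=[0.3378 -0.0164; -0.0775 0.6786]  nu=[-2.9745, 2.6533]  x^+=[-1.1251, -0.9200]  P^+=[0.1621 -0.0190; -0.0190 0.2309]
step 4: x^-=[-0.8285, -1.0406]  P^-=[0.2310 -0.0310; -0.0310 0.7036]  S=[0.7098 0.0639; 0.0639 1.0396]  K=[0.3254 -0.0143; -0.0749 0.6766]  nu=[0.8198, -1.4768]  x^+=[-0.5407, -2.1012]  P^+=[0.1562 -0.0178; -0.0178 0.2301]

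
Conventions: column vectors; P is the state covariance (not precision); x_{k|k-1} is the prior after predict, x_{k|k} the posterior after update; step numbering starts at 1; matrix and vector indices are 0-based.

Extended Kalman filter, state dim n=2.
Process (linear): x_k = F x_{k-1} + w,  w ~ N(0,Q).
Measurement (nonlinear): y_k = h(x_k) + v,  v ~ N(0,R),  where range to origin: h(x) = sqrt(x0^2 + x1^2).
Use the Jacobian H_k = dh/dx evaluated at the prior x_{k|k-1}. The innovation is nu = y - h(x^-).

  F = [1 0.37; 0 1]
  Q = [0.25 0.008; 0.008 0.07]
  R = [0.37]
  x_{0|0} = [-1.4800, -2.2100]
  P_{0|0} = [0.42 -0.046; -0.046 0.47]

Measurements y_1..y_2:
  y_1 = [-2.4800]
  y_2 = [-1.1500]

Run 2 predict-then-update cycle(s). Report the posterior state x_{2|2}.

step 1: x^-=[-2.2977, -2.2100]  P^-=[0.7003 0.1359; 0.1359 0.5400]  H_jac=[-0.7207 -0.6932]  S=[1.1291]  K=[-0.5305; -0.4183]  nu=[-5.6680]  x^+=[0.7090, 0.1609]  P^+=[0.3826 -0.1146; -0.1146 0.3424]
step 2: x^-=[0.7686, 0.1609]  P^-=[0.5946 0.0201; 0.0201 0.4124]  H_jac=[0.9788 0.2049]  S=[0.9650]  K=[0.6074; 0.1079]  nu=[-1.9352]  x^+=[-0.4068, -0.0480]  P^+=[0.2386 -0.0432; -0.0432 0.4012]

x_post = [-0.4068, -0.0480]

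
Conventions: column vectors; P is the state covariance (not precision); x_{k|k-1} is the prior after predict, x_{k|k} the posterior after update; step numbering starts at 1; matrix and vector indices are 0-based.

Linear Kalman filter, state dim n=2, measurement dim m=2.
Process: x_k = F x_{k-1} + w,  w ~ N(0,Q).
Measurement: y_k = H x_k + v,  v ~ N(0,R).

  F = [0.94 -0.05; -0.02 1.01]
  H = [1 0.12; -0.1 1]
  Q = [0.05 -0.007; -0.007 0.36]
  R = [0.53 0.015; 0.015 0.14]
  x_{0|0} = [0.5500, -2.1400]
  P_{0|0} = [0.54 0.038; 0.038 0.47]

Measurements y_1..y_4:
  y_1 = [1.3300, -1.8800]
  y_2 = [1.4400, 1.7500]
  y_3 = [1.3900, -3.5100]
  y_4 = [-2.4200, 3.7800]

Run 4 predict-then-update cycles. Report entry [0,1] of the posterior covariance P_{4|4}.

P_post[0,1] = 0.0090

step 1: x^-=[0.6240, -2.1724]  P^-=[0.5247 -0.0048; -0.0048 0.8381]  S=[1.0657 0.0584; 0.0584 0.9843]  K=[0.4967 -0.0876; 0.0434 0.8494]  nu=[0.9667, 0.3548]  x^+=[1.0730, -1.8291]  P^+=[0.2594 0.0211; 0.0211 0.1217]
step 2: x^-=[1.1001, -1.8689]  P^-=[0.2775 0.0021; 0.0021 0.4834]  S=[0.8150 0.0473; 0.0473 0.6257]  K=[0.3447 -0.0671; 0.0290 0.7700]  nu=[0.5642, 3.7289]  x^+=[1.0443, 1.0186]  P^+=[0.1800 0.0138; 0.0138 0.1096]
step 3: x^-=[0.9307, 1.0079]  P^-=[0.2081 -0.0028; -0.0028 0.4713]  S=[0.7442 0.0480; 0.0480 0.6140]  K=[0.2830 -0.0606; 0.0228 0.7663]  nu=[0.3383, -4.4248]  x^+=[1.2946, -2.3753]  P^+=[0.1478 0.0105; 0.0105 0.1087]
step 4: x^-=[1.3357, -2.4250]  P^-=[0.1799 -0.0052; -0.0052 0.4705]  S=[0.7154 0.0483; 0.0483 0.6134]  K=[0.2545 -0.0579; 0.0199 0.7664]  nu=[-3.4647, 6.3385]  x^+=[0.0868, 2.3640]  P^+=[0.1329 0.0090; 0.0090 0.1085]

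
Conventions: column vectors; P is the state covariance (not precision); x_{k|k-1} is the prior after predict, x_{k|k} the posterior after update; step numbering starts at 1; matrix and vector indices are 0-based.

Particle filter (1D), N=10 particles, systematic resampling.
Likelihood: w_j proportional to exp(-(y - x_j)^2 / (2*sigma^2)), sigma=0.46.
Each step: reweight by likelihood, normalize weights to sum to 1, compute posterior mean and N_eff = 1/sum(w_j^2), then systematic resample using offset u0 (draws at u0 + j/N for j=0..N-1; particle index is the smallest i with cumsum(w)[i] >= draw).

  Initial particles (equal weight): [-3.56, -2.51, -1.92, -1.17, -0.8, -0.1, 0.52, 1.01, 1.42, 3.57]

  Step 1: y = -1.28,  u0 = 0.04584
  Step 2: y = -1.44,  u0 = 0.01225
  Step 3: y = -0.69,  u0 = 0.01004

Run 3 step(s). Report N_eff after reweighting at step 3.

step 1: w=[0.0000, 0.0140, 0.1902, 0.4865, 0.2904, 0.0186, 0.0002, 0.0000, 0.0000, 0.0000]  mean=-1.2036  Neff=2.7954  idx=[2, 2, 3, 3, 3, 3, 3, 4, 4, 4]
step 2: w=[0.0891, 0.0891, 0.1293, 0.1293, 0.1293, 0.1293, 0.1293, 0.0584, 0.0584, 0.0584]  mean=-1.2389  Neff=9.1128  idx=[0, 1, 2, 3, 3, 4, 5, 6, 6, 8]
step 3: w=[0.0055, 0.0055, 0.1140, 0.1140, 0.1140, 0.1140, 0.1140, 0.1140, 0.1140, 0.1910]  mean=-1.1076  Neff=7.8428  idx=[1, 2, 3, 4, 5, 6, 7, 8, 9, 9]

N_eff = 7.8428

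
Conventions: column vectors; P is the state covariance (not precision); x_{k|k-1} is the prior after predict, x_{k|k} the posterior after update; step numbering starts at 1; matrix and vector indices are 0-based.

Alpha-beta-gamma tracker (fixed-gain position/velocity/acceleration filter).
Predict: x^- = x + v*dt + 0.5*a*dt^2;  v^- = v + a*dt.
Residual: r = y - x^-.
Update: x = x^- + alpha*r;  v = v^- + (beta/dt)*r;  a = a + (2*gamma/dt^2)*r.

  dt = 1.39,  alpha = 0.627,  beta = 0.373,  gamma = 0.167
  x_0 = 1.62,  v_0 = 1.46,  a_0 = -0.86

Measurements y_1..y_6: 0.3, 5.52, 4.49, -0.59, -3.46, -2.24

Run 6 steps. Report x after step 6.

x_post = -4.0053

step 1: x_pred=2.8186  r=-2.5186  x^+=1.2394  v^+=-0.4113  a^+=-1.2954
step 2: x_pred=-0.5836  r=6.1036  x^+=3.2434  v^+=-0.5740  a^+=-0.2403
step 3: x_pred=2.2134  r=2.2766  x^+=3.6408  v^+=-0.2970  a^+=0.1533
step 4: x_pred=3.3761  r=-3.9661  x^+=0.8893  v^+=-1.1482  a^+=-0.5323
step 5: x_pred=-1.2210  r=-2.2390  x^+=-2.6248  v^+=-2.4890  a^+=-0.9194
step 6: x_pred=-6.9727  r=4.7327  x^+=-4.0053  v^+=-2.4969  a^+=-0.1012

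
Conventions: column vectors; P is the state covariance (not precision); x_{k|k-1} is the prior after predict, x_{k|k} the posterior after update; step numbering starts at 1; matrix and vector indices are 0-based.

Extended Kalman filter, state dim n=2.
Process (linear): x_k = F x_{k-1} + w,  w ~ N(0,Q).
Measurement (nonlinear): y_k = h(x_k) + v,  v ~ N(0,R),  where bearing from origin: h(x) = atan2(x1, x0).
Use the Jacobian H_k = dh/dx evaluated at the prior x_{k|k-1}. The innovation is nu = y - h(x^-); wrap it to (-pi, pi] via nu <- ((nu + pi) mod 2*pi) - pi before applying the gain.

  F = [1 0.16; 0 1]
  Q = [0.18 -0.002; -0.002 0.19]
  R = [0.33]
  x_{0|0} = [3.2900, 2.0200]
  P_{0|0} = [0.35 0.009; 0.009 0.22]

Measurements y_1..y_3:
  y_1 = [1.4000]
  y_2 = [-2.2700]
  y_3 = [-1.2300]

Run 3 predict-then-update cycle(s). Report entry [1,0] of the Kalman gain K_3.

step 1: x^-=[3.6132, 2.0200]  P^-=[0.5385 0.0422; 0.0422 0.4100]  H_jac=[-0.1179 0.2109]  S=[0.3536]  K=[-0.1544; 0.2304]  nu=[0.8902]  x^+=[3.4758, 2.2251]  P^+=[0.5301 0.0548; 0.0548 0.3912]
step 2: x^-=[3.8318, 2.2251]  P^-=[0.7376 0.1154; 0.1154 0.5812]  H_jac=[-0.1133 0.1952]  S=[0.3565]  K=[-0.1713; 0.2815]  nu=[-2.7961]  x^+=[4.3109, 1.4380]  P^+=[0.7272 0.1326; 0.1326 0.5530]
step 3: x^-=[4.5409, 1.4380]  P^-=[0.9637 0.2190; 0.2190 0.7430]  H_jac=[-0.0634 0.2001]  S=[0.3581]  K=[-0.0482; 0.3765]  nu=[-1.5367]  x^+=[4.6149, 0.8594]  P^+=[0.9629 0.2255; 0.2255 0.6922]

K[1,0] = 0.3765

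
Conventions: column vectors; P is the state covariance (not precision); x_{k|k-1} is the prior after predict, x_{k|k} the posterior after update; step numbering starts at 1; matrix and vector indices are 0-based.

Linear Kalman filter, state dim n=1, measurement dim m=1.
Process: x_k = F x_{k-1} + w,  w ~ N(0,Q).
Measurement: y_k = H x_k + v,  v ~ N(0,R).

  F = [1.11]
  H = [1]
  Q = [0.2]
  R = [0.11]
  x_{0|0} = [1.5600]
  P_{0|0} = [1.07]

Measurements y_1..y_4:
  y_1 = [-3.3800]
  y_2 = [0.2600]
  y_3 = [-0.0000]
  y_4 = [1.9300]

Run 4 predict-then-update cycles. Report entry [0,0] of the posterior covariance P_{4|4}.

P_post[0,0] = 0.0804

step 1: x^-=[1.7316]  P^-=[1.5183]  S=[1.6283]  K=[0.9324]  nu=[-5.1116]  x^+=[-3.0347]  P^+=[0.1026]
step 2: x^-=[-3.3685]  P^-=[0.3264]  S=[0.4364]  K=[0.7479]  nu=[3.6285]  x^+=[-0.6547]  P^+=[0.0823]
step 3: x^-=[-0.7267]  P^-=[0.3014]  S=[0.4114]  K=[0.7326]  nu=[0.7267]  x^+=[-0.1943]  P^+=[0.0806]
step 4: x^-=[-0.2157]  P^-=[0.2993]  S=[0.4093]  K=[0.7312]  nu=[2.1457]  x^+=[1.3533]  P^+=[0.0804]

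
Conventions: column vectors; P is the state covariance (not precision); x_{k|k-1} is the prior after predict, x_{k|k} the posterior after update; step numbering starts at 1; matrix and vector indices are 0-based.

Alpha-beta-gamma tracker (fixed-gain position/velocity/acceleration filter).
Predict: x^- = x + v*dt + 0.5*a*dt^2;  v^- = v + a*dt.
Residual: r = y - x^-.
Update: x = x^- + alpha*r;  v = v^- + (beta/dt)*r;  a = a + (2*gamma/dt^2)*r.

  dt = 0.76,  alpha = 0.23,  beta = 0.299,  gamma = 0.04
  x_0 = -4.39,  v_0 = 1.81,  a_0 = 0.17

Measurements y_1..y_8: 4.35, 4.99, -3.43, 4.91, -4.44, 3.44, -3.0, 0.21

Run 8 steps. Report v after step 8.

v_post = -5.2970

step 1: x_pred=-2.9653  r=7.3153  x^+=-1.2828  v^+=4.8172  a^+=1.1832
step 2: x_pred=2.7200  r=2.2700  x^+=3.2421  v^+=6.6095  a^+=1.4976
step 3: x_pred=8.6978  r=-12.1278  x^+=5.9084  v^+=2.9763  a^+=-0.1821
step 4: x_pred=8.1178  r=-3.2078  x^+=7.3800  v^+=1.5759  a^+=-0.6264
step 5: x_pred=8.3968  r=-12.8368  x^+=5.4443  v^+=-3.9505  a^+=-2.4044
step 6: x_pred=1.7476  r=1.6924  x^+=2.1368  v^+=-5.1120  a^+=-2.1700
step 7: x_pred=-2.3750  r=-0.6250  x^+=-2.5187  v^+=-7.0071  a^+=-2.2566
step 8: x_pred=-8.4958  r=8.7058  x^+=-6.4935  v^+=-5.2970  a^+=-1.0508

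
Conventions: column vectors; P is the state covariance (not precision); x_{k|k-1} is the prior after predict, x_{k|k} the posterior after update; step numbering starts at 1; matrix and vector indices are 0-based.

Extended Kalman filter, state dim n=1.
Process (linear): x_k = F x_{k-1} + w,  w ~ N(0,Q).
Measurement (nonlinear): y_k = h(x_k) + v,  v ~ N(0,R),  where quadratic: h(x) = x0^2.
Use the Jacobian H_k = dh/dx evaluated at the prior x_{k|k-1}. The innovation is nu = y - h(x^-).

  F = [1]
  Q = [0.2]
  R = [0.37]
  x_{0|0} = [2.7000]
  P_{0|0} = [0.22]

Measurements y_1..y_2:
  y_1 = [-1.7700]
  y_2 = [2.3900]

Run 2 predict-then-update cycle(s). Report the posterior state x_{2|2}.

x_post = [1.4916]

step 1: x^-=[2.7000]  P^-=[0.4200]  H_jac=[5.4000]  S=[12.6172]  K=[0.1798]  nu=[-9.0600]  x^+=[1.0714]  P^+=[0.0123]
step 2: x^-=[1.0714]  P^-=[0.2123]  H_jac=[2.1428]  S=[1.3449]  K=[0.3383]  nu=[1.2421]  x^+=[1.4916]  P^+=[0.0584]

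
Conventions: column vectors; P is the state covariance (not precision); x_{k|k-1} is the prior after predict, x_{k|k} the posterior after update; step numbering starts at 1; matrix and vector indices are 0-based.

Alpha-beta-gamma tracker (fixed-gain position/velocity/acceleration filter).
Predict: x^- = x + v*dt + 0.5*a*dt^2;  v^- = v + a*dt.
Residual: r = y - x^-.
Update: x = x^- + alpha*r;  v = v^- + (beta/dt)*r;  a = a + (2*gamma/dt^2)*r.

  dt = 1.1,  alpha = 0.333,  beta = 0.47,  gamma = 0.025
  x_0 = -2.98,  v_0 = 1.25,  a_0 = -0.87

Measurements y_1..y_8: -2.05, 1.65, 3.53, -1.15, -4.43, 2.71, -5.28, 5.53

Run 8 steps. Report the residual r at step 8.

resid = 12.6591

step 1: x_pred=-2.1314  r=0.0814  x^+=-2.1043  v^+=0.3278  a^+=-0.8666
step 2: x_pred=-2.2680  r=3.9180  x^+=-0.9633  v^+=1.0485  a^+=-0.7047
step 3: x_pred=-0.2363  r=3.7663  x^+=1.0179  v^+=1.8826  a^+=-0.5491
step 4: x_pred=2.7565  r=-3.9065  x^+=1.4556  v^+=-0.3906  a^+=-0.7105
step 5: x_pred=0.5961  r=-5.0261  x^+=-1.0776  v^+=-3.3197  a^+=-0.9182
step 6: x_pred=-5.2848  r=7.9948  x^+=-2.6225  v^+=-0.9138  a^+=-0.5879
step 7: x_pred=-3.9833  r=-1.2967  x^+=-4.4151  v^+=-2.1145  a^+=-0.6414
step 8: x_pred=-7.1291  r=12.6591  x^+=-2.9136  v^+=2.5888  a^+=-0.1183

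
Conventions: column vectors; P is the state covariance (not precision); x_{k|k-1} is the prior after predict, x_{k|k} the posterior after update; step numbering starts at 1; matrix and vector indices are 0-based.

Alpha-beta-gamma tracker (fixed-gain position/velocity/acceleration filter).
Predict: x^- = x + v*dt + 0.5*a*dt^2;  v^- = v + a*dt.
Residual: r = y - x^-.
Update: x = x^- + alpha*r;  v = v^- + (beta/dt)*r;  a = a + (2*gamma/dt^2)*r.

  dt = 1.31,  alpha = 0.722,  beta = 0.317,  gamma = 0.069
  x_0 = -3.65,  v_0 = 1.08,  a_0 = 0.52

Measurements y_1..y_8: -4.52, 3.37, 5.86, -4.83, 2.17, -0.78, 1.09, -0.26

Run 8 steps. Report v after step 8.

step 1: x_pred=-1.7890  r=-2.7310  x^+=-3.7608  v^+=1.1003  a^+=0.3004
step 2: x_pred=-2.0616  r=5.4316  x^+=1.8600  v^+=2.8082  a^+=0.7372
step 3: x_pred=6.1713  r=-0.3113  x^+=5.9465  v^+=3.6986  a^+=0.7121
step 4: x_pred=11.4027  r=-16.2327  x^+=-0.3173  v^+=0.7034  a^+=-0.5932
step 5: x_pred=0.0951  r=2.0749  x^+=1.5932  v^+=0.4284  a^+=-0.4264
step 6: x_pred=1.7885  r=-2.5685  x^+=-0.0660  v^+=-0.7517  a^+=-0.6329
step 7: x_pred=-1.5938  r=2.6838  x^+=0.3439  v^+=-0.9314  a^+=-0.4171
step 8: x_pred=-1.2341  r=0.9741  x^+=-0.5308  v^+=-1.2421  a^+=-0.3388

v_post = -1.2421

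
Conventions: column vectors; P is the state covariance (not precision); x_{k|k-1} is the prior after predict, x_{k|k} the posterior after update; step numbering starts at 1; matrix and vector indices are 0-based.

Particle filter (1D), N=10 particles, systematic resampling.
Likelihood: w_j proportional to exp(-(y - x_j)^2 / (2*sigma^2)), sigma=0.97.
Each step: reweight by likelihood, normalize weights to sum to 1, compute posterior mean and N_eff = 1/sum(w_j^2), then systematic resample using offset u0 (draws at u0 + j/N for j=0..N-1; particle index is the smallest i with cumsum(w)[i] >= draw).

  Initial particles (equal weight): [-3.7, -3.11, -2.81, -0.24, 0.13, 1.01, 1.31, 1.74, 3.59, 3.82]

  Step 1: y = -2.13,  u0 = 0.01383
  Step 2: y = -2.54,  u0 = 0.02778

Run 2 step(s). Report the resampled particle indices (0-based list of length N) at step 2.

resampled_idx = [0, 1, 2, 3, 4, 5, 6, 6, 7, 8]

step 1: w=[0.1439, 0.3200, 0.4169, 0.0799, 0.0353, 0.0028, 0.0010, 0.0002, 0.0000, 0.0000]  mean=-2.7092  Neff=3.2833  idx=[0, 0, 1, 1, 1, 2, 2, 2, 2, 3]
step 2: w=[0.0660, 0.0660, 0.1135, 0.1135, 0.1135, 0.1298, 0.1298, 0.1298, 0.1298, 0.0081]  mean=-3.0088  Neff=8.7063  idx=[0, 1, 2, 3, 4, 5, 6, 6, 7, 8]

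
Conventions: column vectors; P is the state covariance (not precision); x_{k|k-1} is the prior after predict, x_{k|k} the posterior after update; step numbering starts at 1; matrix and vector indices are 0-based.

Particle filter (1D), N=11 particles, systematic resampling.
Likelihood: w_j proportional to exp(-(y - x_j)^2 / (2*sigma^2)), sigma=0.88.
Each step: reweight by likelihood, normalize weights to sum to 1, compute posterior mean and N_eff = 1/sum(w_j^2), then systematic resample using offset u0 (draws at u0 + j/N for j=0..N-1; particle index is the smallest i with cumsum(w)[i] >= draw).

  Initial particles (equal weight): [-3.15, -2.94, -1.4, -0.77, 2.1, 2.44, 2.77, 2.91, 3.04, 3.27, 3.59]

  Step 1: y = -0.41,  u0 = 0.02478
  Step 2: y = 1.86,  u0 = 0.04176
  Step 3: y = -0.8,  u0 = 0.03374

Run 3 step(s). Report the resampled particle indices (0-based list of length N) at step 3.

step 1: w=[0.0052, 0.0107, 0.3541, 0.6131, 0.0114, 0.0035, 0.0010, 0.0005, 0.0003, 0.0001, 0.0000]  mean=-0.9775  Neff=1.9937  idx=[2, 2, 2, 2, 3, 3, 3, 3, 3, 3, 3]
step 2: w=[0.0124, 0.0124, 0.0124, 0.0124, 0.1358, 0.1358, 0.1358, 0.1358, 0.1358, 0.1358, 0.1358]  mean=-0.8012  Neff=7.7112  idx=[3, 4, 5, 5, 6, 7, 7, 8, 9, 9, 10]
step 3: w=[0.0735, 0.0927, 0.0927, 0.0927, 0.0927, 0.0927, 0.0927, 0.0927, 0.0927, 0.0927, 0.0927]  mean=-0.8163  Neff=10.9597  idx=[0, 1, 2, 3, 4, 5, 6, 7, 8, 9, 10]

resampled_idx = [0, 1, 2, 3, 4, 5, 6, 7, 8, 9, 10]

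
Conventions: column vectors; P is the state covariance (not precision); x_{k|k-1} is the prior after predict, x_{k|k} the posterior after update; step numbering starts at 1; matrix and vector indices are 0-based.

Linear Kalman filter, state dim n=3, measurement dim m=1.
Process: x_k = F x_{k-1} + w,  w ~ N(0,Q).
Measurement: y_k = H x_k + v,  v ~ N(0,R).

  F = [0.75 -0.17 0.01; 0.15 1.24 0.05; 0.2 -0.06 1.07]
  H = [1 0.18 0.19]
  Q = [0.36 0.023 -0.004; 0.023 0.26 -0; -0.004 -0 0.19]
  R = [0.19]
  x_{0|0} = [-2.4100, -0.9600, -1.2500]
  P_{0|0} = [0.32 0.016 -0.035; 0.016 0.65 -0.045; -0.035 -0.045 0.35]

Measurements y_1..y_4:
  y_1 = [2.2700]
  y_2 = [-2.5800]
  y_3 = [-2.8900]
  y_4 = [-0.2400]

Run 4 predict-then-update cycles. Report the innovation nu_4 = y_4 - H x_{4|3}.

innov = [1.8718]

step 1: x^-=[-1.6568, -1.6144, -1.7619]  P^-=[0.5544 -0.0649 0.0332; -0.0649 1.2674 -0.0817; 0.0332 -0.0817 0.5963]  S=[0.7906]  K=[0.6944; 0.1868; 0.1666]  nu=[4.5522]  x^+=[1.5042, -0.7641, -1.0033]  P^+=[0.1732 -0.1675 -0.0583; -0.1675 1.2398 -0.1064; -0.0583 -0.1064 0.5743]
step 2: x^-=[1.2480, -0.7720, -0.7269]  P^-=[0.5355 -0.3727 0.0265; -0.3727 2.0953 -0.2471; 0.0265 -0.2471 0.8516]  S=[0.6831]  K=[0.6931; -0.0623; 0.2106]  nu=[-3.5509]  x^+=[-1.2130, -0.5509, -1.4746]  P^+=[0.2074 -0.3433 -0.0732; -0.3433 2.0926 -0.2381; -0.0732 -0.2381 0.8214]
step 3: x^-=[-0.8308, -0.9388, -1.7873]  P^-=[0.6244 -0.7086 0.0689; -0.7086 3.3260 -0.5153; 0.0689 -0.5153 1.1537]  S=[0.6997]  K=[0.7289; -0.2971; 0.2792]  nu=[-1.5506]  x^+=[-1.9610, -0.4781, -2.2203]  P^+=[0.2527 -0.5571 -0.0735; -0.5571 3.2642 -0.4572; -0.0735 -0.4572 1.0991]
step 4: x^-=[-1.4117, -0.9981, -2.7393]  P^-=[0.7391 -1.1447 0.1473; -1.1447 5.0225 -0.9274; 0.1473 -0.9274 1.5109]  S=[0.7269]  K=[0.7719; -0.5735; 0.3679]  nu=[1.8718]  x^+=[0.0332, -2.0716, -2.0505]  P^+=[0.3060 -0.8229 -0.0591; -0.8229 4.7834 -0.7741; -0.0591 -0.7741 1.4125]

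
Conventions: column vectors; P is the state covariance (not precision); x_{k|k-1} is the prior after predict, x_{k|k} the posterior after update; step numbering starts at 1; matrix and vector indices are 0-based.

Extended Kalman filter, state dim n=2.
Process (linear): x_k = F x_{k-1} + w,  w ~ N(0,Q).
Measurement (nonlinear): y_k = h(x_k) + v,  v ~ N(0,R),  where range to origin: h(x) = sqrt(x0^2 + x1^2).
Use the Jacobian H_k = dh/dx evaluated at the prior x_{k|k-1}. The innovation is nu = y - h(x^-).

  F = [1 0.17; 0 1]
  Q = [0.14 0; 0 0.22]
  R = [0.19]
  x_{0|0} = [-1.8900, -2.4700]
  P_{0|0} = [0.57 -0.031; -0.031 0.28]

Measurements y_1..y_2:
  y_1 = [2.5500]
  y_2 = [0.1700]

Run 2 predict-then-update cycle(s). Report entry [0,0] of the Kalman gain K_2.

step 1: x^-=[-2.3099, -2.4700]  P^-=[0.7076 0.0166; 0.0166 0.5000]  H_jac=[-0.6830 -0.7304]  S=[0.8034]  K=[-0.6166; -0.4687]  nu=[-0.8318]  x^+=[-1.7970, -2.0802]  P^+=[0.4021 -0.2156; -0.2156 0.3235]
step 2: x^-=[-2.1506, -2.0802]  P^-=[0.4781 -0.1606; -0.1606 0.5435]  H_jac=[-0.7188 -0.6952]  S=[0.5392]  K=[-0.4303; -0.4867]  nu=[-2.8220]  x^+=[-0.9364, -0.7066]  P^+=[0.3783 -0.2735; -0.2735 0.4158]

K[0,0] = -0.4303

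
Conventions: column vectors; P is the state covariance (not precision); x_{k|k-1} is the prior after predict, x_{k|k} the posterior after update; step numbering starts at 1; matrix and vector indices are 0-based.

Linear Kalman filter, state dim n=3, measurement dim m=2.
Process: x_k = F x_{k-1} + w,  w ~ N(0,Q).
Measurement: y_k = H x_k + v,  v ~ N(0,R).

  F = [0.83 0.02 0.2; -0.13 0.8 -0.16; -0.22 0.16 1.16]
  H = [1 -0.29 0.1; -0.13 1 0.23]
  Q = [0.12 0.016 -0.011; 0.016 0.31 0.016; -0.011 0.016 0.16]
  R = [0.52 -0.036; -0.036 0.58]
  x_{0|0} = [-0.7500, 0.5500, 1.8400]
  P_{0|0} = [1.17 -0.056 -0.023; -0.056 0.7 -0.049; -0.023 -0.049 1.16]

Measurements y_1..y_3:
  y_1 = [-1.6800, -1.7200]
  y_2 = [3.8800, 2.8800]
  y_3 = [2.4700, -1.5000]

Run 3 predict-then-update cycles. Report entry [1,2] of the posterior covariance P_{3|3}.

step 1: x^-=[-0.2435, 0.2431, 2.3874]  P^-=[0.9628 -0.1772 0.0157; -0.1772 0.8307 -0.1068; 0.0157 -0.1068 1.7929]  S=[1.6827 -0.5449; -0.5449 1.5178]  K=[0.6109 0.0225; -0.0882 0.5146; 0.2252 0.2808]  nu=[-1.6047, -2.5439]  x^+=[-1.2810, -0.9245, 1.3115]  P^+=[0.3490 0.0661 -0.1292; 0.0661 0.3662 -0.2431; -0.1292 -0.2431 1.6568]
step 2: x^-=[-0.8194, -0.7829, 1.6553]  P^-=[0.3842 -0.0427 0.1872; -0.0427 0.6358 -0.4521; 0.1872 -0.4521 2.3867]  S=[1.0699 -0.2341; -0.2341 1.1405]  K=[0.3964 0.0379; -0.1585 0.4386; 0.5596 0.1785]  nu=[4.3069, 3.1757]  x^+=[1.0084, -0.0726, 4.6324]  P^+=[0.2214 0.0449 -0.0363; 0.0449 0.3569 -0.3956; -0.0363 -0.3956 2.0620]
step 3: x^-=[1.7620, -0.9303, 5.1401]  P^-=[0.3414 -0.0948 0.3786; -0.0948 0.6854 -0.6763; 0.3786 -0.6763 2.8231]  S=[1.1172 -0.2529; -0.2529 1.1114]  K=[0.3727 0.0380; -0.2244 0.4368; 0.7924 0.1117]  nu=[-0.0758, -1.5228]  x^+=[1.6759, -1.5784, 4.9099]  P^+=[0.1918 0.0193 0.0621; 0.0193 0.3676 -0.4507; 0.0621 -0.4507 2.1524]

P_post[1,2] = -0.4507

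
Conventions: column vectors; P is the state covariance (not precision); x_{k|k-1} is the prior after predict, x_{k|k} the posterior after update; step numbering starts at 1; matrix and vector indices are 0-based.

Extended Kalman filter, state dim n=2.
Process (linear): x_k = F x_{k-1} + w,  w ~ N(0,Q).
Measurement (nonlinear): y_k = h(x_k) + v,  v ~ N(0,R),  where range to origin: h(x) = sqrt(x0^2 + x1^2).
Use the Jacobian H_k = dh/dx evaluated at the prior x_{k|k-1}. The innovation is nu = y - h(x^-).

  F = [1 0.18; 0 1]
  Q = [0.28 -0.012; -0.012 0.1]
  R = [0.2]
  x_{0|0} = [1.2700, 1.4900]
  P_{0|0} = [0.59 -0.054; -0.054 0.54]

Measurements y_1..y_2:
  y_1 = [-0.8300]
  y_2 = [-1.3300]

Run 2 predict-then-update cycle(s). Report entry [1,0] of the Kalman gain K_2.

K[1,0] = 0.3427

step 1: x^-=[1.5382, 1.4900]  P^-=[0.8681 0.0312; 0.0312 0.6400]  H_jac=[0.7183 0.6958]  S=[0.9888]  K=[0.6525; 0.4730]  nu=[-2.9715]  x^+=[-0.4007, 0.0845]  P^+=[0.4471 -0.2740; -0.2740 0.4188]
step 2: x^-=[-0.3855, 0.0845]  P^-=[0.6420 -0.2106; -0.2106 0.5188]  H_jac=[-0.9768 0.2142]  S=[0.9245]  K=[-0.7271; 0.3427]  nu=[-1.7246]  x^+=[0.8686, -0.5065]  P^+=[0.1532 0.0198; 0.0198 0.4102]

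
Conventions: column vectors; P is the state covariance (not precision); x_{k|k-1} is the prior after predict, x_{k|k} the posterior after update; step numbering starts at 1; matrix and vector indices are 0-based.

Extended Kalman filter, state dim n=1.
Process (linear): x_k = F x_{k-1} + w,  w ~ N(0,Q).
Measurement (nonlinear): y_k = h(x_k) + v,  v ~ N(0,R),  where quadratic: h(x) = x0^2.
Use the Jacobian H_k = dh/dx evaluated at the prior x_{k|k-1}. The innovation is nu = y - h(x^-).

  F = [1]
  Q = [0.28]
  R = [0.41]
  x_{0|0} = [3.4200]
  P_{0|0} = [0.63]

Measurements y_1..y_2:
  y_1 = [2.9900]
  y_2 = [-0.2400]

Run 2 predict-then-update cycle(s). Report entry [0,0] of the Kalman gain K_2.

step 1: x^-=[3.4200]  P^-=[0.9100]  H_jac=[6.8400]  S=[42.9849]  K=[0.1448]  nu=[-8.7064]  x^+=[2.1593]  P^+=[0.0087]
step 2: x^-=[2.1593]  P^-=[0.2887]  H_jac=[4.3186]  S=[5.7938]  K=[0.2152]  nu=[-4.9025]  x^+=[1.1044]  P^+=[0.0204]

K[0,0] = 0.2152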